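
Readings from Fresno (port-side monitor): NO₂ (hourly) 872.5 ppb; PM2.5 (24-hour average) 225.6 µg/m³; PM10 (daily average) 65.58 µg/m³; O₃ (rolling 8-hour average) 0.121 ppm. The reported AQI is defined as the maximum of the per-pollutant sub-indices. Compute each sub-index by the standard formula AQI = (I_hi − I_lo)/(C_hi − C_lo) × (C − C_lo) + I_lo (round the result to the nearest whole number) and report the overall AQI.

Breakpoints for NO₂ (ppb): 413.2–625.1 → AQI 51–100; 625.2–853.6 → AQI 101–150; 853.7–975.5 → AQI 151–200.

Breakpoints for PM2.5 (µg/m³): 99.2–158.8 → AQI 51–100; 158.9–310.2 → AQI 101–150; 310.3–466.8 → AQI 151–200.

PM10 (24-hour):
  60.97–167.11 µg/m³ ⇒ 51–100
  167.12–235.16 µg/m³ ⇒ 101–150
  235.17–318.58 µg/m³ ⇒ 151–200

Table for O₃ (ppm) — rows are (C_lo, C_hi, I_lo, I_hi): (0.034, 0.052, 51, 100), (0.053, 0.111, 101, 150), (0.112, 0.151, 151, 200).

NO₂: 872.5 lies in 853.7–975.5, so I_lo=151, I_hi=200, C_lo=853.7, C_hi=975.5.
(200−151)/(975.5−853.7) × (872.5−853.7) + 151 = 49/121.8 × 18.8 + 151 ≈ 158.56 → 159.
PM2.5 225.6: bracket 158.9–310.2 → index 101–150; slope 49/151.3, offset 66.7.
AQI = 101 + 49/151.3·66.7 ≈ 122.60 ⇒ 123.
PM10 65.58: bracket 60.97–167.11 → index 51–100; slope 49/106.14, offset 4.61.
AQI = 51 + 49/106.14·4.61 ≈ 53.13 ⇒ 53.
O₃ 0.121: bracket 0.112–0.151 → index 151–200; slope 49/0.039, offset 0.009.
AQI = 151 + 49/0.039·0.009 ≈ 162.31 ⇒ 162.
Sub-indices: NO₂→159, PM2.5→123, PM10→53, O₃→162. Overall AQI = max = 162; dominant pollutant is O₃.

162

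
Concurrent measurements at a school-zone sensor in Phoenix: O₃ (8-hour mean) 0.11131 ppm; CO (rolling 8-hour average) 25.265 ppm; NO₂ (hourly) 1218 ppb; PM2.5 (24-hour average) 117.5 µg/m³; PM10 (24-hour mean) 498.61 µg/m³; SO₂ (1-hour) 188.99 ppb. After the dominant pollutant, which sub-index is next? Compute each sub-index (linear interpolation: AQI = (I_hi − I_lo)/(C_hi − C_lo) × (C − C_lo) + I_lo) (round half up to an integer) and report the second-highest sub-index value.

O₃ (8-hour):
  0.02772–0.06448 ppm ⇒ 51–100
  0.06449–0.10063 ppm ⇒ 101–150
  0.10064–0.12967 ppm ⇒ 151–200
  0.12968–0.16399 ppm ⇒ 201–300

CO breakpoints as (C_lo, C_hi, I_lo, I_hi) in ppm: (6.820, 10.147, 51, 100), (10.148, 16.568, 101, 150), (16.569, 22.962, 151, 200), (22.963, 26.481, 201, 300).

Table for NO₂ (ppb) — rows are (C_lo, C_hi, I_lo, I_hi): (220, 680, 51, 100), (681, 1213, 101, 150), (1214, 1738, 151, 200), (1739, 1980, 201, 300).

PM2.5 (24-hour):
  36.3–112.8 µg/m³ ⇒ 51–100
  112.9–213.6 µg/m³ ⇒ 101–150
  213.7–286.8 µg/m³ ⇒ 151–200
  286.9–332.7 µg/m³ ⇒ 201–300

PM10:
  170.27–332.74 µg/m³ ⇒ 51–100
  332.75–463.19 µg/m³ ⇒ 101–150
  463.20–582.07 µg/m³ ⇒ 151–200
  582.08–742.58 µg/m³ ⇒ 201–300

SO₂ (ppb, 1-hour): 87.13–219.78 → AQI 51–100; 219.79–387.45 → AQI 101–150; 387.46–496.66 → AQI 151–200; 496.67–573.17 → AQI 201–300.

169

O₃: row 0.10064–0.12967 (AQI 151–200). (200−151)·(0.11131−0.10064)/(0.12967−0.10064) + 151 = 49·0.01067/0.02903 + 151 ≈ 169.01 → 169.
CO: 25.265 ∈ [22.963, 26.481] ↔ index [201, 300].
201 + (25.265−22.963)·(300−201)/(26.481−22.963) = 201 + 2.302·99/3.518 ≈ 265.78, so AQI = 266.
NO₂: 1218 lies in 1214–1738, so I_lo=151, I_hi=200, C_lo=1214, C_hi=1738.
(200−151)/(1738−1214) × (1218−1214) + 151 = 49/524 × 4 + 151 ≈ 151.37 → 151.
PM2.5: 117.5 lies in 112.9–213.6, so I_lo=101, I_hi=150, C_lo=112.9, C_hi=213.6.
(150−101)/(213.6−112.9) × (117.5−112.9) + 101 = 49/100.7 × 4.6 + 101 ≈ 103.24 → 103.
PM10 498.61: bracket 463.20–582.07 → index 151–200; slope 49/118.87, offset 35.41.
AQI = 151 + 49/118.87·35.41 ≈ 165.60 ⇒ 166.
SO₂: row 87.13–219.78 (AQI 51–100). (100−51)·(188.99−87.13)/(219.78−87.13) + 51 = 49·101.86/132.65 + 51 ≈ 88.63 → 89.
Sub-indices: O₃→169, CO→266, NO₂→151, PM2.5→103, PM10→166, SO₂→89. Ranked high→low: 266, 169, 166, 151, 103, 89. Second-highest sub-index = 169.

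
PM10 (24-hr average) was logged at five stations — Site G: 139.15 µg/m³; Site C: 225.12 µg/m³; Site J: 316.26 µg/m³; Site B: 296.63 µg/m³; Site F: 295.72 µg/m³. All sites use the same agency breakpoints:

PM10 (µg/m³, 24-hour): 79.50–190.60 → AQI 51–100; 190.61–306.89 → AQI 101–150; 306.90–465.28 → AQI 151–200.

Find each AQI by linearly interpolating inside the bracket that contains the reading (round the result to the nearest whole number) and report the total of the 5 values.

Site G: 139.15 lies in 79.50–190.60, so I_lo=51, I_hi=100, C_lo=79.50, C_hi=190.60.
(100−51)/(190.60−79.50) × (139.15−79.50) + 51 = 49/111.10 × 59.65 + 51 ≈ 77.31 → 77.
Site C: 225.12 lies in 190.61–306.89, so I_lo=101, I_hi=150, C_lo=190.61, C_hi=306.89.
(150−101)/(306.89−190.61) × (225.12−190.61) + 101 = 49/116.28 × 34.51 + 101 ≈ 115.54 → 116.
Site J: 316.26 lies in 306.90–465.28, so I_lo=151, I_hi=200, C_lo=306.90, C_hi=465.28.
(200−151)/(465.28−306.90) × (316.26−306.90) + 151 = 49/158.38 × 9.36 + 151 ≈ 153.90 → 154.
Site B: 296.63 lies in 190.61–306.89, so I_lo=101, I_hi=150, C_lo=190.61, C_hi=306.89.
(150−101)/(306.89−190.61) × (296.63−190.61) + 101 = 49/116.28 × 106.02 + 101 ≈ 145.68 → 146.
Site F: row 190.61–306.89 (AQI 101–150). (150−101)·(295.72−190.61)/(306.89−190.61) + 101 = 49·105.11/116.28 + 101 ≈ 145.29 → 145.
AQIs: Site G=77, Site C=116, Site J=154, Site B=146, Site F=145. Sum = 77 + 116 + 154 + 146 + 145 = 638.

638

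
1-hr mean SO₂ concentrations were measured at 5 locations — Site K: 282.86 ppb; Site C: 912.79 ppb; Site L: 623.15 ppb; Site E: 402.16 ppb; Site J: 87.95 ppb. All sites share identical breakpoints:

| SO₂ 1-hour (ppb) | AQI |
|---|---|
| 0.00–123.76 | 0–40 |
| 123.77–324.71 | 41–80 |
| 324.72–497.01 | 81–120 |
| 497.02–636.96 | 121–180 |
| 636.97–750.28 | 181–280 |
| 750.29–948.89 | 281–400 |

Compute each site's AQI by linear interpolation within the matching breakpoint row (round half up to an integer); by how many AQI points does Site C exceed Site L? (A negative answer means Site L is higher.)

204

Site K: 282.86 lies in 123.77–324.71, so I_lo=41, I_hi=80, C_lo=123.77, C_hi=324.71.
(80−41)/(324.71−123.77) × (282.86−123.77) + 41 = 39/200.94 × 159.09 + 41 ≈ 71.88 → 72.
Site C 912.79: bracket 750.29–948.89 → index 281–400; slope 119/198.60, offset 162.50.
AQI = 281 + 119/198.60·162.50 ≈ 378.37 ⇒ 378.
Site L: 623.15 ∈ [497.02, 636.96] ↔ index [121, 180].
121 + (623.15−497.02)·(180−121)/(636.96−497.02) = 121 + 126.13·59/139.94 ≈ 174.18, so AQI = 174.
Site E: row 324.72–497.01 (AQI 81–120). (120−81)·(402.16−324.72)/(497.01−324.72) + 81 = 39·77.44/172.29 + 81 ≈ 98.53 → 99.
Site J 87.95: bracket 0.00–123.76 → index 0–40; slope 40/123.76, offset 87.95.
AQI = 0 + 40/123.76·87.95 ≈ 28.43 ⇒ 28.
AQIs: Site K=72, Site C=378, Site L=174, Site E=99, Site J=28. Site C (378) − Site L (174) = 204.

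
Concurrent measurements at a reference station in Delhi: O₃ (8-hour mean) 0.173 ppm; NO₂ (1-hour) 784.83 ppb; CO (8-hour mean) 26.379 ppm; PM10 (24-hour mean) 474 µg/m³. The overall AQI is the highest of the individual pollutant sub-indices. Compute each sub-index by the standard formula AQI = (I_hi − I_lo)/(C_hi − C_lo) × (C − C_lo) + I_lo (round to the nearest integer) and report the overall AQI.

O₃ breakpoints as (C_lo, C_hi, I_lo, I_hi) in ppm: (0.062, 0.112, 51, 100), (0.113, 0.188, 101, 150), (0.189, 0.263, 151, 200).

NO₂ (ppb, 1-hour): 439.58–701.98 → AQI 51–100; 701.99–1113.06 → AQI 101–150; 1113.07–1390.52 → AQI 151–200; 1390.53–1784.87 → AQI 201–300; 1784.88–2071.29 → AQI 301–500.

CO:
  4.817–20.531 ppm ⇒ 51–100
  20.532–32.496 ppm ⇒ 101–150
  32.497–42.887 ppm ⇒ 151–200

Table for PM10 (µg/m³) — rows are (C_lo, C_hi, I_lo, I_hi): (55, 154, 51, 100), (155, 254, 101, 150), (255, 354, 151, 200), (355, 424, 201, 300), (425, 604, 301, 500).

355

O₃: 0.173 lies in 0.113–0.188, so I_lo=101, I_hi=150, C_lo=0.113, C_hi=0.188.
(150−101)/(0.188−0.113) × (0.173−0.113) + 101 = 49/0.075 × 0.060 + 101 ≈ 140.20 → 140.
NO₂ 784.83: bracket 701.99–1113.06 → index 101–150; slope 49/411.07, offset 82.84.
AQI = 101 + 49/411.07·82.84 ≈ 110.87 ⇒ 111.
CO: 26.379 ∈ [20.532, 32.496] ↔ index [101, 150].
101 + (26.379−20.532)·(150−101)/(32.496−20.532) = 101 + 5.847·49/11.964 ≈ 124.95, so AQI = 125.
PM10: row 425–604 (AQI 301–500). (500−301)·(474−425)/(604−425) + 301 = 199·49/179 + 301 ≈ 355.47 → 355.
Sub-indices: O₃→140, NO₂→111, CO→125, PM10→355. Overall AQI = max = 355; dominant pollutant is PM10.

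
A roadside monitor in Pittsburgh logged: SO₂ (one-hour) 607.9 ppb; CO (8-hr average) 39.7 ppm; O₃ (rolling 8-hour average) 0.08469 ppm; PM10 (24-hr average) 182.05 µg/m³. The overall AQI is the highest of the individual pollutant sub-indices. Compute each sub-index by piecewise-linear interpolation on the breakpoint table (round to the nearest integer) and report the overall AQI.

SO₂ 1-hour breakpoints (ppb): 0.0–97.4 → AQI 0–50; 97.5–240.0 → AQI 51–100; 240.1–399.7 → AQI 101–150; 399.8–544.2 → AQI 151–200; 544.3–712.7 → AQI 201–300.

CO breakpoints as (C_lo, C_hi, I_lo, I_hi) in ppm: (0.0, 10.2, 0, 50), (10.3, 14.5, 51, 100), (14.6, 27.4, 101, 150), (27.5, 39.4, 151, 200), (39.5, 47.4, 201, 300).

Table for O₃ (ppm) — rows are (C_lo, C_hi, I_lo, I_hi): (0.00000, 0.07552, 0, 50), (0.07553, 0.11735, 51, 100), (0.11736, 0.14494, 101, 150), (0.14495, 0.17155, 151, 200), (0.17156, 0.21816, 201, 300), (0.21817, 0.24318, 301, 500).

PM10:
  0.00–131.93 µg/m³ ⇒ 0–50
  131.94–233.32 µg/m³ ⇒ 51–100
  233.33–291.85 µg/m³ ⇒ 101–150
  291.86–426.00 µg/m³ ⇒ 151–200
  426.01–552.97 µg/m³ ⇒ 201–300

238

SO₂: 607.9 lies in 544.3–712.7, so I_lo=201, I_hi=300, C_lo=544.3, C_hi=712.7.
(300−201)/(712.7−544.3) × (607.9−544.3) + 201 = 99/168.4 × 63.6 + 201 ≈ 238.39 → 238.
CO 39.7: bracket 39.5–47.4 → index 201–300; slope 99/7.9, offset 0.2.
AQI = 201 + 99/7.9·0.2 ≈ 203.51 ⇒ 204.
O₃: 0.08469 lies in 0.07553–0.11735, so I_lo=51, I_hi=100, C_lo=0.07553, C_hi=0.11735.
(100−51)/(0.11735−0.07553) × (0.08469−0.07553) + 51 = 49/0.04182 × 0.00916 + 51 ≈ 61.73 → 62.
PM10: row 131.94–233.32 (AQI 51–100). (100−51)·(182.05−131.94)/(233.32−131.94) + 51 = 49·50.11/101.38 + 51 ≈ 75.22 → 75.
Sub-indices: SO₂→238, CO→204, O₃→62, PM10→75. Overall AQI = max = 238; dominant pollutant is SO₂.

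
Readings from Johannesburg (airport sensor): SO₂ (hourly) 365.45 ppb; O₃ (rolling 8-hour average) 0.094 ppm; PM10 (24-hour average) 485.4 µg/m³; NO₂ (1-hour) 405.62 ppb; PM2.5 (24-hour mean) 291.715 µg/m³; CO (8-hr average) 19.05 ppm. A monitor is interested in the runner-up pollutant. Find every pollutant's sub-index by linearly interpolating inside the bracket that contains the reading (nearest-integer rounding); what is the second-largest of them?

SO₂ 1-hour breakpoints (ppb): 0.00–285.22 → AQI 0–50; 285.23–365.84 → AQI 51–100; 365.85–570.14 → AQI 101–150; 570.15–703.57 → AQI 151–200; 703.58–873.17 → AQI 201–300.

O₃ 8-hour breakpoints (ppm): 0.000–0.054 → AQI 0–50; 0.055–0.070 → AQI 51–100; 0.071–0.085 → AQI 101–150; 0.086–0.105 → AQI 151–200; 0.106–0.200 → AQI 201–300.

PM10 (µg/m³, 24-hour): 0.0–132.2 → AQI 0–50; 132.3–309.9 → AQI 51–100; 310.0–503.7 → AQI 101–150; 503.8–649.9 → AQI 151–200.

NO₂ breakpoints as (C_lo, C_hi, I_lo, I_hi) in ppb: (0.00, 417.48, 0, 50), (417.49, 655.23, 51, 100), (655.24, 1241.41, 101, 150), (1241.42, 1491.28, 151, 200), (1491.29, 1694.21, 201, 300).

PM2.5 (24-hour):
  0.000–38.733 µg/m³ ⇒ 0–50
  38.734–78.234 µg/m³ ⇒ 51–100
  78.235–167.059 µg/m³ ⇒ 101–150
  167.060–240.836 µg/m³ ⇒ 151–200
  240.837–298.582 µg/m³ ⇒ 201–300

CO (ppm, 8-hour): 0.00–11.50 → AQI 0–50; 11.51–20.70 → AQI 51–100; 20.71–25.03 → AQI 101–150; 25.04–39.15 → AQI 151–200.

172

SO₂ 365.45: bracket 285.23–365.84 → index 51–100; slope 49/80.61, offset 80.22.
AQI = 51 + 49/80.61·80.22 ≈ 99.76 ⇒ 100.
O₃: 0.094 ∈ [0.086, 0.105] ↔ index [151, 200].
151 + (0.094−0.086)·(200−151)/(0.105−0.086) = 151 + 0.008·49/0.019 ≈ 171.63, so AQI = 172.
PM10 485.4: bracket 310.0–503.7 → index 101–150; slope 49/193.7, offset 175.4.
AQI = 101 + 49/193.7·175.4 ≈ 145.37 ⇒ 145.
NO₂: row 0.00–417.48 (AQI 0–50). (50−0)·(405.62−0.00)/(417.48−0.00) + 0 = 50·405.62/417.48 + 0 ≈ 48.58 → 49.
PM2.5: 291.715 ∈ [240.837, 298.582] ↔ index [201, 300].
201 + (291.715−240.837)·(300−201)/(298.582−240.837) = 201 + 50.878·99/57.745 ≈ 288.23, so AQI = 288.
CO: 19.05 ∈ [11.51, 20.70] ↔ index [51, 100].
51 + (19.05−11.51)·(100−51)/(20.70−11.51) = 51 + 7.54·49/9.19 ≈ 91.20, so AQI = 91.
Sub-indices: SO₂→100, O₃→172, PM10→145, NO₂→49, PM2.5→288, CO→91. Ranked high→low: 288, 172, 145, 100, 91, 49. Second-highest sub-index = 172.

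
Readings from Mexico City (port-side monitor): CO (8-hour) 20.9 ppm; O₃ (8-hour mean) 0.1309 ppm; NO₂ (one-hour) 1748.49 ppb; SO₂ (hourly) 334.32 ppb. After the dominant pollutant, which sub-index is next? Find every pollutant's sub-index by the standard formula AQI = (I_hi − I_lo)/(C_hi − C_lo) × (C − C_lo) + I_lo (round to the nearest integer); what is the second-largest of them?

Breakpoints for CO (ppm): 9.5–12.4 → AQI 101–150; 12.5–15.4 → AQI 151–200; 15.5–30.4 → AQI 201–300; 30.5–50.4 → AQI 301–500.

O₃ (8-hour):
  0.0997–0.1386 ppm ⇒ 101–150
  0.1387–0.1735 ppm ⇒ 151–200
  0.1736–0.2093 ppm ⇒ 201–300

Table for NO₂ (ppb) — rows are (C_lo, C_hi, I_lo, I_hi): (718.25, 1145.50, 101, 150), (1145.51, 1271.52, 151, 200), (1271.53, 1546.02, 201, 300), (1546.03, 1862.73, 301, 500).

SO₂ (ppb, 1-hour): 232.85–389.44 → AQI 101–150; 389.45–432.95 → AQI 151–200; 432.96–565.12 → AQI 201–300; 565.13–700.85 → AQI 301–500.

CO: row 15.5–30.4 (AQI 201–300). (300−201)·(20.9−15.5)/(30.4−15.5) + 201 = 99·5.4/14.9 + 201 ≈ 236.88 → 237.
O₃: 0.1309 ∈ [0.0997, 0.1386] ↔ index [101, 150].
101 + (0.1309−0.0997)·(150−101)/(0.1386−0.0997) = 101 + 0.0312·49/0.0389 ≈ 140.30, so AQI = 140.
NO₂: 1748.49 ∈ [1546.03, 1862.73] ↔ index [301, 500].
301 + (1748.49−1546.03)·(500−301)/(1862.73−1546.03) = 301 + 202.46·199/316.70 ≈ 428.22, so AQI = 428.
SO₂: row 232.85–389.44 (AQI 101–150). (150−101)·(334.32−232.85)/(389.44−232.85) + 101 = 49·101.47/156.59 + 101 ≈ 132.75 → 133.
Sub-indices: CO→237, O₃→140, NO₂→428, SO₂→133. Ranked high→low: 428, 237, 140, 133. Second-highest sub-index = 237.

237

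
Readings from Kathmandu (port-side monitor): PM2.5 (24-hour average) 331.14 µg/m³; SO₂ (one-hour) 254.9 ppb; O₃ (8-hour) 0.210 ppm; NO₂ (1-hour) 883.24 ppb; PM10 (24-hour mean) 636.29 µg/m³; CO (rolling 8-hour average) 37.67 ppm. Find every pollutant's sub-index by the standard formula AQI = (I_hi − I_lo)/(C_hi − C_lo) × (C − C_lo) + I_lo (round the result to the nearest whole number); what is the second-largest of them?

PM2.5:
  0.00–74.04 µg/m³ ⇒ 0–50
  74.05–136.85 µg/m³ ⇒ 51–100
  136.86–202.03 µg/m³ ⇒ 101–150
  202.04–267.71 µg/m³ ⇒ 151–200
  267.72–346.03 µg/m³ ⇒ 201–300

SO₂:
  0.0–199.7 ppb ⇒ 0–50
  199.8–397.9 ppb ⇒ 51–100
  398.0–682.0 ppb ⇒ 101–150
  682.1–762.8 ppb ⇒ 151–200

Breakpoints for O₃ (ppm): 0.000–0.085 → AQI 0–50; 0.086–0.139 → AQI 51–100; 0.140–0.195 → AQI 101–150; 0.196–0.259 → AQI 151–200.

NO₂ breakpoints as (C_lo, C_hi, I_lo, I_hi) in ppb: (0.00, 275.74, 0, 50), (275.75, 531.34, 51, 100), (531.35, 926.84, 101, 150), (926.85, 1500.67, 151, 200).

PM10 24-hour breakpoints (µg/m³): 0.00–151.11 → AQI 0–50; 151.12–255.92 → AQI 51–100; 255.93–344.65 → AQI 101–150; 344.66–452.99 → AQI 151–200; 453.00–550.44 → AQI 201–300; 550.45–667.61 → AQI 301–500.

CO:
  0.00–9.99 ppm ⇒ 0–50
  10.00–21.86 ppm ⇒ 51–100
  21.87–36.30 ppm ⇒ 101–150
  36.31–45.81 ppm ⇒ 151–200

PM2.5: row 267.72–346.03 (AQI 201–300). (300−201)·(331.14−267.72)/(346.03−267.72) + 201 = 99·63.42/78.31 + 201 ≈ 281.18 → 281.
SO₂: row 199.8–397.9 (AQI 51–100). (100−51)·(254.9−199.8)/(397.9−199.8) + 51 = 49·55.1/198.1 + 51 ≈ 64.63 → 65.
O₃ 0.210: bracket 0.196–0.259 → index 151–200; slope 49/0.063, offset 0.014.
AQI = 151 + 49/0.063·0.014 ≈ 161.89 ⇒ 162.
NO₂: 883.24 lies in 531.35–926.84, so I_lo=101, I_hi=150, C_lo=531.35, C_hi=926.84.
(150−101)/(926.84−531.35) × (883.24−531.35) + 101 = 49/395.49 × 351.89 + 101 ≈ 144.60 → 145.
PM10: 636.29 ∈ [550.45, 667.61] ↔ index [301, 500].
301 + (636.29−550.45)·(500−301)/(667.61−550.45) = 301 + 85.84·199/117.16 ≈ 446.80, so AQI = 447.
CO: 37.67 lies in 36.31–45.81, so I_lo=151, I_hi=200, C_lo=36.31, C_hi=45.81.
(200−151)/(45.81−36.31) × (37.67−36.31) + 151 = 49/9.50 × 1.36 + 151 ≈ 158.01 → 158.
Sub-indices: PM2.5→281, SO₂→65, O₃→162, NO₂→145, PM10→447, CO→158. Ranked high→low: 447, 281, 162, 158, 145, 65. Second-highest sub-index = 281.

281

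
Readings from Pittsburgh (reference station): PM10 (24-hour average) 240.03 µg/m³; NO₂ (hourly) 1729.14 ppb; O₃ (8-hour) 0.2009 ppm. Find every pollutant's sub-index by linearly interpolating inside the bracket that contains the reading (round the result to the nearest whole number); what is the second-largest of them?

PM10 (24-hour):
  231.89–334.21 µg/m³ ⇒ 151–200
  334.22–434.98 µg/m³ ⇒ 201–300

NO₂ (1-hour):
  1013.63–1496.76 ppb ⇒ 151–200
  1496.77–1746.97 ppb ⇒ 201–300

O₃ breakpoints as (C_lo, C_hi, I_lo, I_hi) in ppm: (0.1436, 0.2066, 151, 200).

196

PM10 240.03: bracket 231.89–334.21 → index 151–200; slope 49/102.32, offset 8.14.
AQI = 151 + 49/102.32·8.14 ≈ 154.90 ⇒ 155.
NO₂: 1729.14 ∈ [1496.77, 1746.97] ↔ index [201, 300].
201 + (1729.14−1496.77)·(300−201)/(1746.97−1496.77) = 201 + 232.37·99/250.20 ≈ 292.94, so AQI = 293.
O₃: 0.2009 lies in 0.1436–0.2066, so I_lo=151, I_hi=200, C_lo=0.1436, C_hi=0.2066.
(200−151)/(0.2066−0.1436) × (0.2009−0.1436) + 151 = 49/0.0630 × 0.0573 + 151 ≈ 195.57 → 196.
Sub-indices: PM10→155, NO₂→293, O₃→196. Ranked high→low: 293, 196, 155. Second-highest sub-index = 196.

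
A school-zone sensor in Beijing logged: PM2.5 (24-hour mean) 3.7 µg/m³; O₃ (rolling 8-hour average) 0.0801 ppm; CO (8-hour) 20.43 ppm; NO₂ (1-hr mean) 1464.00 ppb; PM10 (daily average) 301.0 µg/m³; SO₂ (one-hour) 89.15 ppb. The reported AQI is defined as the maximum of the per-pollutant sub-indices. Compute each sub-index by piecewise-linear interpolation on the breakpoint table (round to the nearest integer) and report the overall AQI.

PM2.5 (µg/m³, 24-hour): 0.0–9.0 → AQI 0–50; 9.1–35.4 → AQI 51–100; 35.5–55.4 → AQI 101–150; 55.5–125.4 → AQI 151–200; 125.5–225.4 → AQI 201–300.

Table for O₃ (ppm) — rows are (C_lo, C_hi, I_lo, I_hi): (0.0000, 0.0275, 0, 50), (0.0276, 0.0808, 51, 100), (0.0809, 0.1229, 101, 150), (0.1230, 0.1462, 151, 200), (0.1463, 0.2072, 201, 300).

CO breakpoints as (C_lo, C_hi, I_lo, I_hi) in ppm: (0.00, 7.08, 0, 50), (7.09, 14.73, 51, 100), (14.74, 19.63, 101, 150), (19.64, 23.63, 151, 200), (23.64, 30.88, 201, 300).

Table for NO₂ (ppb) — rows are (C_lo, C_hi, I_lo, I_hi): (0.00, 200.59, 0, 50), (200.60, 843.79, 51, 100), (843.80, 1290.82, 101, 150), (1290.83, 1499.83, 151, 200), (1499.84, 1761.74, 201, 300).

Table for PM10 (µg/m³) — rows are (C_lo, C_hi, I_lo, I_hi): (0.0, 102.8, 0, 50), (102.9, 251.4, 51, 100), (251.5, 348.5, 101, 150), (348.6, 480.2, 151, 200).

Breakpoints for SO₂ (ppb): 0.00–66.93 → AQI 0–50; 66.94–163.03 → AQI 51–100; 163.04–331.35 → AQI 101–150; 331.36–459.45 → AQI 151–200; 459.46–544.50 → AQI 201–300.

192

PM2.5: row 0.0–9.0 (AQI 0–50). (50−0)·(3.7−0.0)/(9.0−0.0) + 0 = 50·3.7/9.0 + 0 ≈ 20.56 → 21.
O₃: row 0.0276–0.0808 (AQI 51–100). (100−51)·(0.0801−0.0276)/(0.0808−0.0276) + 51 = 49·0.0525/0.0532 + 51 ≈ 99.36 → 99.
CO: row 19.64–23.63 (AQI 151–200). (200−151)·(20.43−19.64)/(23.63−19.64) + 151 = 49·0.79/3.99 + 151 ≈ 160.70 → 161.
NO₂: 1464.00 ∈ [1290.83, 1499.83] ↔ index [151, 200].
151 + (1464.00−1290.83)·(200−151)/(1499.83−1290.83) = 151 + 173.17·49/209.00 ≈ 191.60, so AQI = 192.
PM10: row 251.5–348.5 (AQI 101–150). (150−101)·(301.0−251.5)/(348.5−251.5) + 101 = 49·49.5/97.0 + 101 ≈ 126.01 → 126.
SO₂ 89.15: bracket 66.94–163.03 → index 51–100; slope 49/96.09, offset 22.21.
AQI = 51 + 49/96.09·22.21 ≈ 62.33 ⇒ 62.
Sub-indices: PM2.5→21, O₃→99, CO→161, NO₂→192, PM10→126, SO₂→62. Overall AQI = max = 192; dominant pollutant is NO₂.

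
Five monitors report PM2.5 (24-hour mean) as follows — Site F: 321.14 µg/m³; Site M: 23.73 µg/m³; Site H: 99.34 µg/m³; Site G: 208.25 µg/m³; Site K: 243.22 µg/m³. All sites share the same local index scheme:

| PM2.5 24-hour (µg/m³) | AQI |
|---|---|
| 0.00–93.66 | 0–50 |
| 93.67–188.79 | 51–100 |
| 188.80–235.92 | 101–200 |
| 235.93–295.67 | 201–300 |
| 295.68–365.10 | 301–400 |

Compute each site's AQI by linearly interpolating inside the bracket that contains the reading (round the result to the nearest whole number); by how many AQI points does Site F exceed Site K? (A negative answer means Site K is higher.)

124

Site F: 321.14 ∈ [295.68, 365.10] ↔ index [301, 400].
301 + (321.14−295.68)·(400−301)/(365.10−295.68) = 301 + 25.46·99/69.42 ≈ 337.31, so AQI = 337.
Site M: 23.73 lies in 0.00–93.66, so I_lo=0, I_hi=50, C_lo=0.00, C_hi=93.66.
(50−0)/(93.66−0.00) × (23.73−0.00) + 0 = 50/93.66 × 23.73 + 0 ≈ 12.67 → 13.
Site H: 99.34 ∈ [93.67, 188.79] ↔ index [51, 100].
51 + (99.34−93.67)·(100−51)/(188.79−93.67) = 51 + 5.67·49/95.12 ≈ 53.92, so AQI = 54.
Site G: 208.25 ∈ [188.80, 235.92] ↔ index [101, 200].
101 + (208.25−188.80)·(200−101)/(235.92−188.80) = 101 + 19.45·99/47.12 ≈ 141.86, so AQI = 142.
Site K: 243.22 lies in 235.93–295.67, so I_lo=201, I_hi=300, C_lo=235.93, C_hi=295.67.
(300−201)/(295.67−235.93) × (243.22−235.93) + 201 = 99/59.74 × 7.29 + 201 ≈ 213.08 → 213.
AQIs: Site F=337, Site M=13, Site H=54, Site G=142, Site K=213. Site F (337) − Site K (213) = 124.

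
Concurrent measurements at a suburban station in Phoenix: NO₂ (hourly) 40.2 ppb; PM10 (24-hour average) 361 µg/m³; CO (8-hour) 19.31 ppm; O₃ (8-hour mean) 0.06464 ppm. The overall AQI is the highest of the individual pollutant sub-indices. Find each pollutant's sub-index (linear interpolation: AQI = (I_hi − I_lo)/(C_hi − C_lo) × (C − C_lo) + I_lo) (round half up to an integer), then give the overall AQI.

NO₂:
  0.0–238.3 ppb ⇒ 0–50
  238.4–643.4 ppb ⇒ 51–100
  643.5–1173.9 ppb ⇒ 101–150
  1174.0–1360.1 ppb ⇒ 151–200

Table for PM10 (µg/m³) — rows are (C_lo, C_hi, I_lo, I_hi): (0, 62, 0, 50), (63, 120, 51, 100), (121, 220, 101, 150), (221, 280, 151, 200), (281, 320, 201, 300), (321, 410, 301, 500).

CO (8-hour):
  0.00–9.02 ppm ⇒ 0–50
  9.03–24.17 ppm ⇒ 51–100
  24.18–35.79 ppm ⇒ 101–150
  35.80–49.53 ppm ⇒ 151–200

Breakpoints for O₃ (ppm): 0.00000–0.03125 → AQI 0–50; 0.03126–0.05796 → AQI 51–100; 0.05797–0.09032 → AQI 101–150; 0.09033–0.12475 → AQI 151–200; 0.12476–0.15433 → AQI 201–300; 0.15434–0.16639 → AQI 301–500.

390

NO₂: 40.2 lies in 0.0–238.3, so I_lo=0, I_hi=50, C_lo=0.0, C_hi=238.3.
(50−0)/(238.3−0.0) × (40.2−0.0) + 0 = 50/238.3 × 40.2 + 0 ≈ 8.43 → 8.
PM10: 361 ∈ [321, 410] ↔ index [301, 500].
301 + (361−321)·(500−301)/(410−321) = 301 + 40·199/89 ≈ 390.44, so AQI = 390.
CO: 19.31 lies in 9.03–24.17, so I_lo=51, I_hi=100, C_lo=9.03, C_hi=24.17.
(100−51)/(24.17−9.03) × (19.31−9.03) + 51 = 49/15.14 × 10.28 + 51 ≈ 84.27 → 84.
O₃ 0.06464: bracket 0.05797–0.09032 → index 101–150; slope 49/0.03235, offset 0.00667.
AQI = 101 + 49/0.03235·0.00667 ≈ 111.10 ⇒ 111.
Sub-indices: NO₂→8, PM10→390, CO→84, O₃→111. Overall AQI = max = 390; dominant pollutant is PM10.
AQI 390: Hazardous.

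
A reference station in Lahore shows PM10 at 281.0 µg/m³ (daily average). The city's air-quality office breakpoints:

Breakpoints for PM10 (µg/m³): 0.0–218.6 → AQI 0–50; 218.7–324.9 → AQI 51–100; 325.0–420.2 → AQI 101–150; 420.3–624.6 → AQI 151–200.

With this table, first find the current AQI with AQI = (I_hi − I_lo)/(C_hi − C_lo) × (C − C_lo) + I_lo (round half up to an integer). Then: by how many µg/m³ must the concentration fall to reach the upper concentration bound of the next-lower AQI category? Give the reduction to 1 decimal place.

62.4

PM10 281.0: bracket 218.7–324.9 → index 51–100; slope 49/106.2, offset 62.3.
AQI = 51 + 49/106.2·62.3 ≈ 79.74 ⇒ 80.
Current AQI 80 is in the Moderate range (51–100). The next-lower category tops out at AQI 50, whose upper concentration bound is 218.6 µg/m³.
Reduction needed = 281.0 − 218.6 = 62.4 µg/m³.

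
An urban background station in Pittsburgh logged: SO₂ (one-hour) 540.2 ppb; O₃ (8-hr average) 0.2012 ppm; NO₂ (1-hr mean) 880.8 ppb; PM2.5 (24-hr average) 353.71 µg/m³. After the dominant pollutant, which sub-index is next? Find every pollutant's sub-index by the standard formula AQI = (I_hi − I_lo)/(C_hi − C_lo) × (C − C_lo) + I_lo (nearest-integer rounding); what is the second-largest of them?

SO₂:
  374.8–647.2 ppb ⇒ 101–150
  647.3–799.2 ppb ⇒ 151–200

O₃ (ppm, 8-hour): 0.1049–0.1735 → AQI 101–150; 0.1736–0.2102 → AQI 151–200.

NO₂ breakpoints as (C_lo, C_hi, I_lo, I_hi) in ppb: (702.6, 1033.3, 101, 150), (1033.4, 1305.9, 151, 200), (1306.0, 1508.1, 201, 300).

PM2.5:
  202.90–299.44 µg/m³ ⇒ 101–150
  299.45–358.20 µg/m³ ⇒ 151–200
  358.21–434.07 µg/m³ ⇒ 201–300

188

SO₂: 540.2 ∈ [374.8, 647.2] ↔ index [101, 150].
101 + (540.2−374.8)·(150−101)/(647.2−374.8) = 101 + 165.4·49/272.4 ≈ 130.75, so AQI = 131.
O₃ 0.2012: bracket 0.1736–0.2102 → index 151–200; slope 49/0.0366, offset 0.0276.
AQI = 151 + 49/0.0366·0.0276 ≈ 187.95 ⇒ 188.
NO₂: 880.8 ∈ [702.6, 1033.3] ↔ index [101, 150].
101 + (880.8−702.6)·(150−101)/(1033.3−702.6) = 101 + 178.2·49/330.7 ≈ 127.40, so AQI = 127.
PM2.5 353.71: bracket 299.45–358.20 → index 151–200; slope 49/58.75, offset 54.26.
AQI = 151 + 49/58.75·54.26 ≈ 196.26 ⇒ 196.
Sub-indices: SO₂→131, O₃→188, NO₂→127, PM2.5→196. Ranked high→low: 196, 188, 131, 127. Second-highest sub-index = 188.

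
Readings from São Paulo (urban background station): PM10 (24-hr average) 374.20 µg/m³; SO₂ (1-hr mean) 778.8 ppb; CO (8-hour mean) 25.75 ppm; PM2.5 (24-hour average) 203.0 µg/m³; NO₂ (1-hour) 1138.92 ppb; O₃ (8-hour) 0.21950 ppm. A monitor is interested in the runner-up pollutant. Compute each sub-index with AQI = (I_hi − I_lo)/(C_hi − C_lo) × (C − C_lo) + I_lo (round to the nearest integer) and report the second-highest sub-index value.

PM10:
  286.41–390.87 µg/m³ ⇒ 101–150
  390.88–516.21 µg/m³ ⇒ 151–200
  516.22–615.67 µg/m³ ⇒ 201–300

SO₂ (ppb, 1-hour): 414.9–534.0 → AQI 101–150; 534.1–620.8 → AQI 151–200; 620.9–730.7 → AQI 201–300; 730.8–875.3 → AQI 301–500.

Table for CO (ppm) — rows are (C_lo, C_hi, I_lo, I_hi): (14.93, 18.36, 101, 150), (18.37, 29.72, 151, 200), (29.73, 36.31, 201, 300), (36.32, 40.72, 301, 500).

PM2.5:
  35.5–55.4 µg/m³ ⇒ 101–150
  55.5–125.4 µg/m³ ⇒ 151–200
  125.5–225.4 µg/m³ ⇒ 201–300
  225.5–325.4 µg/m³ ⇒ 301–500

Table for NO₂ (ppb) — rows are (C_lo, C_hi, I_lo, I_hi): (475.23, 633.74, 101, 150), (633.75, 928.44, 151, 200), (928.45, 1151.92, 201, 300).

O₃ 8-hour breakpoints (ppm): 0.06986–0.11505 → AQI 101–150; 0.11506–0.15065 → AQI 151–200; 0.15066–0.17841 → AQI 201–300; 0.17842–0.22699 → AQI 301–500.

PM10: 374.20 ∈ [286.41, 390.87] ↔ index [101, 150].
101 + (374.20−286.41)·(150−101)/(390.87−286.41) = 101 + 87.79·49/104.46 ≈ 142.18, so AQI = 142.
SO₂ 778.8: bracket 730.8–875.3 → index 301–500; slope 199/144.5, offset 48.0.
AQI = 301 + 199/144.5·48.0 ≈ 367.10 ⇒ 367.
CO 25.75: bracket 18.37–29.72 → index 151–200; slope 49/11.35, offset 7.38.
AQI = 151 + 49/11.35·7.38 ≈ 182.86 ⇒ 183.
PM2.5 203.0: bracket 125.5–225.4 → index 201–300; slope 99/99.9, offset 77.5.
AQI = 201 + 99/99.9·77.5 ≈ 277.80 ⇒ 278.
NO₂ 1138.92: bracket 928.45–1151.92 → index 201–300; slope 99/223.47, offset 210.47.
AQI = 201 + 99/223.47·210.47 ≈ 294.24 ⇒ 294.
O₃: 0.21950 ∈ [0.17842, 0.22699] ↔ index [301, 500].
301 + (0.21950−0.17842)·(500−301)/(0.22699−0.17842) = 301 + 0.04108·199/0.04857 ≈ 469.31, so AQI = 469.
Sub-indices: PM10→142, SO₂→367, CO→183, PM2.5→278, NO₂→294, O₃→469. Ranked high→low: 469, 367, 294, 278, 183, 142. Second-highest sub-index = 367.

367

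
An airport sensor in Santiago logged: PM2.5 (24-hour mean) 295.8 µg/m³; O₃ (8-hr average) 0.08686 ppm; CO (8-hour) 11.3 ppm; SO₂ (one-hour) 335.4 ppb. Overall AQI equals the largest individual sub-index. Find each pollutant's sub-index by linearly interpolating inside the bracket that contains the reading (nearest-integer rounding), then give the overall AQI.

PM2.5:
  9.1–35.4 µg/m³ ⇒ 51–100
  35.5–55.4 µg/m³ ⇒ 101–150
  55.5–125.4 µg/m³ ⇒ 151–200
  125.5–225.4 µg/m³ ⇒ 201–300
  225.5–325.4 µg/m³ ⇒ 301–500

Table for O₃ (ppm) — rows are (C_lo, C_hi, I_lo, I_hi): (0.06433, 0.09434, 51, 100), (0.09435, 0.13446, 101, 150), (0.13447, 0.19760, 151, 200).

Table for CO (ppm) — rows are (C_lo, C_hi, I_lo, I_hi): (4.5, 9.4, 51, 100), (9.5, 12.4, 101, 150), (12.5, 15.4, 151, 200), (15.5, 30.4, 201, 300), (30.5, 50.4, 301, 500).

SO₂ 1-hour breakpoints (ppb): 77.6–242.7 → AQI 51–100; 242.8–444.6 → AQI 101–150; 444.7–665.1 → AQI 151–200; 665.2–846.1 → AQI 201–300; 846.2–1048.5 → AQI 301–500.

441

PM2.5: 295.8 ∈ [225.5, 325.4] ↔ index [301, 500].
301 + (295.8−225.5)·(500−301)/(325.4−225.5) = 301 + 70.3·199/99.9 ≈ 441.04, so AQI = 441.
O₃: row 0.06433–0.09434 (AQI 51–100). (100−51)·(0.08686−0.06433)/(0.09434−0.06433) + 51 = 49·0.02253/0.03001 + 51 ≈ 87.79 → 88.
CO: 11.3 ∈ [9.5, 12.4] ↔ index [101, 150].
101 + (11.3−9.5)·(150−101)/(12.4−9.5) = 101 + 1.8·49/2.9 ≈ 131.41, so AQI = 131.
SO₂: 335.4 lies in 242.8–444.6, so I_lo=101, I_hi=150, C_lo=242.8, C_hi=444.6.
(150−101)/(444.6−242.8) × (335.4−242.8) + 101 = 49/201.8 × 92.6 + 101 ≈ 123.48 → 123.
Sub-indices: PM2.5→441, O₃→88, CO→131, SO₂→123. Overall AQI = max = 441; dominant pollutant is PM2.5.
AQI 441: Hazardous.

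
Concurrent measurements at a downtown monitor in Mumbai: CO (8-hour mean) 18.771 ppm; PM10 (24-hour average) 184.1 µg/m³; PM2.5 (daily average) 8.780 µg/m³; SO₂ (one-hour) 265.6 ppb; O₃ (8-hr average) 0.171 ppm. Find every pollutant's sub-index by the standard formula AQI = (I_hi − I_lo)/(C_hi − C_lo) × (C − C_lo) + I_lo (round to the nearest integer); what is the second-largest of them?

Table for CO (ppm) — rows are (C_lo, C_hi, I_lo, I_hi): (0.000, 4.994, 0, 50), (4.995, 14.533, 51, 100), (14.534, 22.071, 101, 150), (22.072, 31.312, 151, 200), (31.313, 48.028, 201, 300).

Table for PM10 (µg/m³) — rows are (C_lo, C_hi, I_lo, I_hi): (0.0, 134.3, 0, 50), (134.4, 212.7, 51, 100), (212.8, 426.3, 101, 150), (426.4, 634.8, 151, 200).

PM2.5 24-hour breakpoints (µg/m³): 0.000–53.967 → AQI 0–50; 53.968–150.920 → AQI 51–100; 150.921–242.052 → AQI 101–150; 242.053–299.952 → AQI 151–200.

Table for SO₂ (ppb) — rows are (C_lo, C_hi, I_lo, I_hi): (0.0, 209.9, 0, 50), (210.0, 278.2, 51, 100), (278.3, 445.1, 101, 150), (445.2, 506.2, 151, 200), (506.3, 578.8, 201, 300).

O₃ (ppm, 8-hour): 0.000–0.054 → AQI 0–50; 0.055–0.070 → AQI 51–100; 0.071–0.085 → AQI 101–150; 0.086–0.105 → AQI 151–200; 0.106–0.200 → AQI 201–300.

CO: 18.771 lies in 14.534–22.071, so I_lo=101, I_hi=150, C_lo=14.534, C_hi=22.071.
(150−101)/(22.071−14.534) × (18.771−14.534) + 101 = 49/7.537 × 4.237 + 101 ≈ 128.55 → 129.
PM10: row 134.4–212.7 (AQI 51–100). (100−51)·(184.1−134.4)/(212.7−134.4) + 51 = 49·49.7/78.3 + 51 ≈ 82.10 → 82.
PM2.5 8.780: bracket 0.000–53.967 → index 0–50; slope 50/53.967, offset 8.780.
AQI = 0 + 50/53.967·8.780 ≈ 8.13 ⇒ 8.
SO₂ 265.6: bracket 210.0–278.2 → index 51–100; slope 49/68.2, offset 55.6.
AQI = 51 + 49/68.2·55.6 ≈ 90.95 ⇒ 91.
O₃ 0.171: bracket 0.106–0.200 → index 201–300; slope 99/0.094, offset 0.065.
AQI = 201 + 99/0.094·0.065 ≈ 269.46 ⇒ 269.
Sub-indices: CO→129, PM10→82, PM2.5→8, SO₂→91, O₃→269. Ranked high→low: 269, 129, 91, 82, 8. Second-highest sub-index = 129.

129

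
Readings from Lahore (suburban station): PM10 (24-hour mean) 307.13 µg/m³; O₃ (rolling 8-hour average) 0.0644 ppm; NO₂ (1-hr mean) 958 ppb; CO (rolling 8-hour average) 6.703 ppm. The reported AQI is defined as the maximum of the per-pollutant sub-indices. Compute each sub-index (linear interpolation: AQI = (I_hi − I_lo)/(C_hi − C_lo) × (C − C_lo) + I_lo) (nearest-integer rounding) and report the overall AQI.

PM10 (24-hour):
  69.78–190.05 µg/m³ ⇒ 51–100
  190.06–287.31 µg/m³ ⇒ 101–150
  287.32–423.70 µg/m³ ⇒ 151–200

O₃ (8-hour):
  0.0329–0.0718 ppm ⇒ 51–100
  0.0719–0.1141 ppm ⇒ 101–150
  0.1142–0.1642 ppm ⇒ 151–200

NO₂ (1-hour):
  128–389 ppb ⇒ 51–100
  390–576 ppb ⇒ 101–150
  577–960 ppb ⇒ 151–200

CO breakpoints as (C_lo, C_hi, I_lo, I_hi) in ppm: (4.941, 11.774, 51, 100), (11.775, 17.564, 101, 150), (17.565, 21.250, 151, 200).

200

PM10: 307.13 ∈ [287.32, 423.70] ↔ index [151, 200].
151 + (307.13−287.32)·(200−151)/(423.70−287.32) = 151 + 19.81·49/136.38 ≈ 158.12, so AQI = 158.
O₃: row 0.0329–0.0718 (AQI 51–100). (100−51)·(0.0644−0.0329)/(0.0718−0.0329) + 51 = 49·0.0315/0.0389 + 51 ≈ 90.68 → 91.
NO₂: 958 lies in 577–960, so I_lo=151, I_hi=200, C_lo=577, C_hi=960.
(200−151)/(960−577) × (958−577) + 151 = 49/383 × 381 + 151 ≈ 199.74 → 200.
CO: 6.703 lies in 4.941–11.774, so I_lo=51, I_hi=100, C_lo=4.941, C_hi=11.774.
(100−51)/(11.774−4.941) × (6.703−4.941) + 51 = 49/6.833 × 1.762 + 51 ≈ 63.64 → 64.
Sub-indices: PM10→158, O₃→91, NO₂→200, CO→64. Overall AQI = max = 200; dominant pollutant is NO₂.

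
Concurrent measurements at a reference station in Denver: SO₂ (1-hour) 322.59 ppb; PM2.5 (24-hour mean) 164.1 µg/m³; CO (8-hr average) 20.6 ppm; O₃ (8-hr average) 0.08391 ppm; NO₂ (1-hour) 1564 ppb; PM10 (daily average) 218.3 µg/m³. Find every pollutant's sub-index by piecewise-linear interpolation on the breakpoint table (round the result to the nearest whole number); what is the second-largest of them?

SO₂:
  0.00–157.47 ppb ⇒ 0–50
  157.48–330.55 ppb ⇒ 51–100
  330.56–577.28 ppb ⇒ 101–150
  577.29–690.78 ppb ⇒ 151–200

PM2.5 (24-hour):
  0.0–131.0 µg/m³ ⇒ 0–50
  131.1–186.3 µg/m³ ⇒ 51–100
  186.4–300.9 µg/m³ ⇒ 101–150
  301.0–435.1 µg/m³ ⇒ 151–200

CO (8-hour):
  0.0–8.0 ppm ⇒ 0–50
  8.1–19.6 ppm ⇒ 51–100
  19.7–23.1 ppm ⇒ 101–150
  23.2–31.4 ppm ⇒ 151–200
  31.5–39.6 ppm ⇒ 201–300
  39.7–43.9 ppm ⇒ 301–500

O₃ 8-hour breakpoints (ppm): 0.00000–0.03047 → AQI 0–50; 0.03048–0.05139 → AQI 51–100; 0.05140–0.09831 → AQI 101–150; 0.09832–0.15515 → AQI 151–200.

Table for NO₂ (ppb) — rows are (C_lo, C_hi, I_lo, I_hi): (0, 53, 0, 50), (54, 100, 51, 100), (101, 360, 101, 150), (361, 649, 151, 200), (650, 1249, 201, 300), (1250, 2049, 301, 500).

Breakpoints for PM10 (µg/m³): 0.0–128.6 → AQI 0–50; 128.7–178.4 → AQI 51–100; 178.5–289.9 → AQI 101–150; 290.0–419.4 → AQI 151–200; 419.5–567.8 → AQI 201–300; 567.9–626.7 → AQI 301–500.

135

SO₂ 322.59: bracket 157.48–330.55 → index 51–100; slope 49/173.07, offset 165.11.
AQI = 51 + 49/173.07·165.11 ≈ 97.75 ⇒ 98.
PM2.5: row 131.1–186.3 (AQI 51–100). (100−51)·(164.1−131.1)/(186.3−131.1) + 51 = 49·33.0/55.2 + 51 ≈ 80.29 → 80.
CO 20.6: bracket 19.7–23.1 → index 101–150; slope 49/3.4, offset 0.9.
AQI = 101 + 49/3.4·0.9 ≈ 113.97 ⇒ 114.
O₃: row 0.05140–0.09831 (AQI 101–150). (150−101)·(0.08391−0.05140)/(0.09831−0.05140) + 101 = 49·0.03251/0.04691 + 101 ≈ 134.96 → 135.
NO₂: 1564 ∈ [1250, 2049] ↔ index [301, 500].
301 + (1564−1250)·(500−301)/(2049−1250) = 301 + 314·199/799 ≈ 379.21, so AQI = 379.
PM10: 218.3 ∈ [178.5, 289.9] ↔ index [101, 150].
101 + (218.3−178.5)·(150−101)/(289.9−178.5) = 101 + 39.8·49/111.4 ≈ 118.51, so AQI = 119.
Sub-indices: SO₂→98, PM2.5→80, CO→114, O₃→135, NO₂→379, PM10→119. Ranked high→low: 379, 135, 119, 114, 98, 80. Second-highest sub-index = 135.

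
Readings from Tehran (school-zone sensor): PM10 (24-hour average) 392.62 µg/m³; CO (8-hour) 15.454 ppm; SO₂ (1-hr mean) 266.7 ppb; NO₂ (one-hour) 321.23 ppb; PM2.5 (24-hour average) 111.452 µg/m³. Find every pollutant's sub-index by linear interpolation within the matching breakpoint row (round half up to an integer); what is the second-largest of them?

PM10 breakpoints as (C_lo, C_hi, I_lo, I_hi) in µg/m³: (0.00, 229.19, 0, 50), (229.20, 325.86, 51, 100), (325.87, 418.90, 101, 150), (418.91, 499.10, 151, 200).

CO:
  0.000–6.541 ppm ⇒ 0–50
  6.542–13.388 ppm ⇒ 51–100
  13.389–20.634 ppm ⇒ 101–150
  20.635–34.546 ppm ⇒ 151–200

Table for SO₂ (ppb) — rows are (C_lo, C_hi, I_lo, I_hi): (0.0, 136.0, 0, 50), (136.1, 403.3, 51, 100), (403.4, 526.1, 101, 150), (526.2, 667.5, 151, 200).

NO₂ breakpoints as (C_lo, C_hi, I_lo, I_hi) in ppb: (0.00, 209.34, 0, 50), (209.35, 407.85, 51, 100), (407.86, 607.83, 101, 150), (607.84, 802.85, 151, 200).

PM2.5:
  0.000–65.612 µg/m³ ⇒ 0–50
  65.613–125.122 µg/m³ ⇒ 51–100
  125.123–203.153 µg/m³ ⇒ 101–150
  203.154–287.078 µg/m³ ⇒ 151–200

PM10: 392.62 lies in 325.87–418.90, so I_lo=101, I_hi=150, C_lo=325.87, C_hi=418.90.
(150−101)/(418.90−325.87) × (392.62−325.87) + 101 = 49/93.03 × 66.75 + 101 ≈ 136.16 → 136.
CO: 15.454 ∈ [13.389, 20.634] ↔ index [101, 150].
101 + (15.454−13.389)·(150−101)/(20.634−13.389) = 101 + 2.065·49/7.245 ≈ 114.97, so AQI = 115.
SO₂: 266.7 lies in 136.1–403.3, so I_lo=51, I_hi=100, C_lo=136.1, C_hi=403.3.
(100−51)/(403.3−136.1) × (266.7−136.1) + 51 = 49/267.2 × 130.6 + 51 ≈ 74.95 → 75.
NO₂: row 209.35–407.85 (AQI 51–100). (100−51)·(321.23−209.35)/(407.85−209.35) + 51 = 49·111.88/198.50 + 51 ≈ 78.62 → 79.
PM2.5: 111.452 ∈ [65.613, 125.122] ↔ index [51, 100].
51 + (111.452−65.613)·(100−51)/(125.122−65.613) = 51 + 45.839·49/59.509 ≈ 88.74, so AQI = 89.
Sub-indices: PM10→136, CO→115, SO₂→75, NO₂→79, PM2.5→89. Ranked high→low: 136, 115, 89, 79, 75. Second-highest sub-index = 115.

115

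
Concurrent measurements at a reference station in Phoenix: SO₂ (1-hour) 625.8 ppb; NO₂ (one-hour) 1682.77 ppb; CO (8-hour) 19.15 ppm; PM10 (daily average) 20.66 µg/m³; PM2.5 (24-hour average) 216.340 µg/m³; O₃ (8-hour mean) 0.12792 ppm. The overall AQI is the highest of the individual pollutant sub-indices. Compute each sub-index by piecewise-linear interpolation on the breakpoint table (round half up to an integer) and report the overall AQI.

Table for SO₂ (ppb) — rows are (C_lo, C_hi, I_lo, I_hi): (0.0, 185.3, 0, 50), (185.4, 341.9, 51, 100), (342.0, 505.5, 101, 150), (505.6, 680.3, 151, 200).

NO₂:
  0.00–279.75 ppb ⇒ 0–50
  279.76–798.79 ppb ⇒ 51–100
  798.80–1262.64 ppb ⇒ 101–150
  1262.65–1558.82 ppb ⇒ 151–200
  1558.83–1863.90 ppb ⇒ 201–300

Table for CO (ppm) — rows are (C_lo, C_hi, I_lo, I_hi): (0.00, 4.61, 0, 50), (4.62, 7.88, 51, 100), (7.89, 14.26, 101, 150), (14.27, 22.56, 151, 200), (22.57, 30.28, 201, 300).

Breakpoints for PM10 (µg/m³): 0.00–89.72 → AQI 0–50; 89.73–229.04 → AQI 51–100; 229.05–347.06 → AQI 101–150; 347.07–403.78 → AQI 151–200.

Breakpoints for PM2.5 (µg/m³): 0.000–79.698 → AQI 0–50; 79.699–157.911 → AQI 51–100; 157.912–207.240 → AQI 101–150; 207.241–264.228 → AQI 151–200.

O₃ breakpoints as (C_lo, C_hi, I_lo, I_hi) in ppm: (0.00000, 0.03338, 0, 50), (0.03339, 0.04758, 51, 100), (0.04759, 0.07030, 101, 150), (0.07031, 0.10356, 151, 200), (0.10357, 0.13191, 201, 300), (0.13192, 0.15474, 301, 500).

SO₂: row 505.6–680.3 (AQI 151–200). (200−151)·(625.8−505.6)/(680.3−505.6) + 151 = 49·120.2/174.7 + 151 ≈ 184.71 → 185.
NO₂: row 1558.83–1863.90 (AQI 201–300). (300−201)·(1682.77−1558.83)/(1863.90−1558.83) + 201 = 99·123.94/305.07 + 201 ≈ 241.22 → 241.
CO: row 14.27–22.56 (AQI 151–200). (200−151)·(19.15−14.27)/(22.56−14.27) + 151 = 49·4.88/8.29 + 151 ≈ 179.84 → 180.
PM10: row 0.00–89.72 (AQI 0–50). (50−0)·(20.66−0.00)/(89.72−0.00) + 0 = 50·20.66/89.72 + 0 ≈ 11.51 → 12.
PM2.5: 216.340 ∈ [207.241, 264.228] ↔ index [151, 200].
151 + (216.340−207.241)·(200−151)/(264.228−207.241) = 151 + 9.099·49/56.987 ≈ 158.82, so AQI = 159.
O₃: 0.12792 ∈ [0.10357, 0.13191] ↔ index [201, 300].
201 + (0.12792−0.10357)·(300−201)/(0.13191−0.10357) = 201 + 0.02435·99/0.02834 ≈ 286.06, so AQI = 286.
Sub-indices: SO₂→185, NO₂→241, CO→180, PM10→12, PM2.5→159, O₃→286. Overall AQI = max = 286; dominant pollutant is O₃.
AQI 286: Very Unhealthy.

286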